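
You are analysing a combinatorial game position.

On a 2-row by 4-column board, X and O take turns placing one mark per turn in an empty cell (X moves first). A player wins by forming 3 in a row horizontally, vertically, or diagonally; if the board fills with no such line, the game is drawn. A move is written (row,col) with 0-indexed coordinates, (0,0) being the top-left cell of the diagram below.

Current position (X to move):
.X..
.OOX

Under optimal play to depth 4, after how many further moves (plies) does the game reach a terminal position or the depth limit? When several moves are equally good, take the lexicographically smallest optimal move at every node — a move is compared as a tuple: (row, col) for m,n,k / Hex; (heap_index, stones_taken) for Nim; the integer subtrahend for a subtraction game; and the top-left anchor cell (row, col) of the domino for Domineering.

PV length from [.X../.OOX]: 4 plies

p1 X@[.X../.OOX]: (0,0)[XX../.OOX]-1 (0,2)[.XX./.OOX]-1 (0,3)[.X.X/.OOX]-1 (1,0)[.X../XOOX]+0*
p2 O@[.X../XOOX]: (0,0)[OX../XOOX]+0* (0,2)[.XO./XOOX]+0 (0,3)[.X.O/XOOX]+0
p3 X@[OX../XOOX]: (0,2)[OXX./XOOX]+0* (0,3)[OX.X/XOOX]+0
p4 O@[OXX./XOOX]: (0,3)[OXXO/XOOX]+0*
p5 X@[OXXO/XOOX] terminal +0; root [.X../.OOX] d4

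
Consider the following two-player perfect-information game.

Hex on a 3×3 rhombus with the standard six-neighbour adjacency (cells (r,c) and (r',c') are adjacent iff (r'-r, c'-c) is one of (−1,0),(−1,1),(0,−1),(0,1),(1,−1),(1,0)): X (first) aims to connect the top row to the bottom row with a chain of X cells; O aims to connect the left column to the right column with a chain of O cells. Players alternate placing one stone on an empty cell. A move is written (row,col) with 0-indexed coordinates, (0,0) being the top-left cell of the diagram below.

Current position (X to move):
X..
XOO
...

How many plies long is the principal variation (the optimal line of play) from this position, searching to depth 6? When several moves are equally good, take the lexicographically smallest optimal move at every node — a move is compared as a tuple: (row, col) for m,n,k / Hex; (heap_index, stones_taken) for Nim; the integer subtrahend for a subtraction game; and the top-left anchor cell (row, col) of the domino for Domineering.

PV length from [X../XOO/...]: 1 ply

ply 1, X at X../XOO/... | (0,1)=-1→XX./XOO/...; (0,2)=-1→X.X/XOO/...; (2,0)=+1→X../XOO/X..*; (2,1)=-1→X../XOO/.X.; (2,2)=-1→X../XOO/..X
ply 2: X../XOO/X.. is terminal -1 (O); from X../XOO/... depth 6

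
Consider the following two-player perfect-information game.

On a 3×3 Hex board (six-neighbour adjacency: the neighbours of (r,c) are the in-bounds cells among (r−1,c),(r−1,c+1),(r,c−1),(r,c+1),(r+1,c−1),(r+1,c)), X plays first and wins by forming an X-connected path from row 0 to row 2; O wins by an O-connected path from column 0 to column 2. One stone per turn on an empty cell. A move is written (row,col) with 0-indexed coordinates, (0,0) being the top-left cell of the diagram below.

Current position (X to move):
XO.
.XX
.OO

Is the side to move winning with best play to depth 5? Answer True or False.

ply 1, X at XO./.XX/.OO | (0,2)=-1→XOX/.XX/.OO; (1,0)=-1→XO./XXX/.OO; (2,0)=+1→XO./.XX/XOO*
ply 2, O at XO./.XX/XOO | (0,2)=-1→XOO/.XX/XOO*; (1,0)=-1→XO./OXX/XOO
ply 3, X at XOO/.XX/XOO | (1,0)=+1→XOO/XXX/XOO*
ply 4: XOO/XXX/XOO is terminal -1 (O); from XO./.XX/.OO depth 5

X winning at [XO./.XX/.OO]: True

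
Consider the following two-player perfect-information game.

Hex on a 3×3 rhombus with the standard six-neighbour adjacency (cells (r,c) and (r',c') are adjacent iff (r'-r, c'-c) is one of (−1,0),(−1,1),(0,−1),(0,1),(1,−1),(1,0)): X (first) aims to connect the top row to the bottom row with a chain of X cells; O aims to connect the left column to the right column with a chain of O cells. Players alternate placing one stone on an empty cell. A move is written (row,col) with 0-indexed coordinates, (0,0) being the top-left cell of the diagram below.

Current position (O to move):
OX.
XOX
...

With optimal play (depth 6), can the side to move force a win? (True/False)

O winning at [OX./XOX/...]: False

[OX./XOX/...] O move#1: (0,2):-1/OXO/XOX/...*, (2,0):-1/OX./XOX/O.., (2,1):-1/OX./XOX/.O., (2,2):-1/OX./XOX/..O
[OXO/XOX/...] X move#2: (2,0):+1/OXO/XOX/X..*, (2,1):-1/OXO/XOX/.X., (2,2):-1/OXO/XOX/..X
[OXO/XOX/X..] end (terminal -1, O#3); searched OX./XOX/... to 6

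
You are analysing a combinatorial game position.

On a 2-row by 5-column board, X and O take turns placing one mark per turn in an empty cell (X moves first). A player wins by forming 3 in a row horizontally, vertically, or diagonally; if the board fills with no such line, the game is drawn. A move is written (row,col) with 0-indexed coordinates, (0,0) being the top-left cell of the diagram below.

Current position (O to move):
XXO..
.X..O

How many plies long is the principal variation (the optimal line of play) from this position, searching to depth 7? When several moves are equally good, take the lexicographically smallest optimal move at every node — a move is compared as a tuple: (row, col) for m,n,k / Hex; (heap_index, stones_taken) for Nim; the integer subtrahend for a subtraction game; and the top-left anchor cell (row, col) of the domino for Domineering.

PV length from [XXO../.X..O]: 5 plies

[XXO../.X..O] O move#1: (0,3):+0/XXOO./.X..O*, (0,4):+0/XXO.O/.X..O, (1,0):+0/XXO../OX..O, (1,2):+0/XXO../.XO.O, (1,3):+0/XXO../.X.OO
[XXOO./.X..O] X move#2: (0,4):+0/XXOOX/.X..O*, (1,0):-1/XXOO./XX..O, (1,2):-1/XXOO./.XX.O, (1,3):-1/XXOO./.X.XO
[XXOOX/.X..O] O move#3: (1,0):+0/XXOOX/OX..O*, (1,2):+0/XXOOX/.XO.O, (1,3):+0/XXOOX/.X.OO
[XXOOX/OX..O] X move#4: (1,2):+0/XXOOX/OXX.O*, (1,3):+0/XXOOX/OX.XO
[XXOOX/OXX.O] O move#5: (1,3):+0/XXOOX/OXXOO*
[XXOOX/OXXOO] end (terminal +0, X#6); searched XXO../.X..O to 7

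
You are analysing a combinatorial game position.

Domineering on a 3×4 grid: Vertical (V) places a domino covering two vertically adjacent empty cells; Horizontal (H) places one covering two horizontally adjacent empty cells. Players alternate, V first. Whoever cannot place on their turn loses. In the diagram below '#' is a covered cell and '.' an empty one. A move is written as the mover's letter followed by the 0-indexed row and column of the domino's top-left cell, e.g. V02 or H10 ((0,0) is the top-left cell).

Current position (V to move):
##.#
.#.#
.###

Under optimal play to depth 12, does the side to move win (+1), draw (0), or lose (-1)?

p1 V@[##.#/.#.#/.###]: V02[####/.###/.###]+1* V10[##.#/##.#/####]+1
p2 H@[####/.###/.###] terminal -1; root [##.#/.#.#/.###] d12

value(##.#/.#.#/.###, V) = +1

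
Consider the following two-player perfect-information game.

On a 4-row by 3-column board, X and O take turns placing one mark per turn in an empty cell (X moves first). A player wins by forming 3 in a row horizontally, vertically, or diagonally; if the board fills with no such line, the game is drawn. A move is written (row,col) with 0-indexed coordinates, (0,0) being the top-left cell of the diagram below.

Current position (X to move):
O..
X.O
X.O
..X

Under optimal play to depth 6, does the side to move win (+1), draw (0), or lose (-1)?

value(O../X.O/X.O/..X, X) = +1

ply 1, X at O../X.O/X.O/..X | (0,1)=-1→OX./X.O/X.O/..X; (0,2)=-1→O.X/X.O/X.O/..X; (1,1)=-1→O../XXO/X.O/..X; (2,1)=+1→O../X.O/XXO/..X*; (3,0)=+1→O../X.O/X.O/X.X; (3,1)=-1→O../X.O/X.O/.XX
ply 2: O../X.O/XXO/..X is terminal -1 (O); from O../X.O/X.O/..X depth 6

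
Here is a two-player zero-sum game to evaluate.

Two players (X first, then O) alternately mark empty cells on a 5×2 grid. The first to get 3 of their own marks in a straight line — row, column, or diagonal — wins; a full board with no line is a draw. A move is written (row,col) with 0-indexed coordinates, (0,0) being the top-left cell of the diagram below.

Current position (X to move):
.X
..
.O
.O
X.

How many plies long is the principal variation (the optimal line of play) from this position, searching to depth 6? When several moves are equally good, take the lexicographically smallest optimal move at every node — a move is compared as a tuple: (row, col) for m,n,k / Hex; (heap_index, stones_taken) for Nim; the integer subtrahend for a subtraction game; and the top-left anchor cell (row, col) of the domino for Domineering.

[.X/../.O/.O/X.] X move#1: (0,0):-1/XX/../.O/.O/X.*, (1,0):-1/.X/X./.O/.O/X., (1,1):-1/.X/.X/.O/.O/X., (2,0):-1/.X/../XO/.O/X., (3,0):-1/.X/../.O/XO/X., (4,1):-1/.X/../.O/.O/XX
[XX/../.O/.O/X.] O move#2: (1,0):+1/XX/O./.O/.O/X.*, (1,1):+1/XX/.O/.O/.O/X., (2,0):+1/XX/../OO/.O/X., (3,0):+1/XX/../.O/OO/X., (4,1):+1/XX/../.O/.O/XO
[XX/O./.O/.O/X.] X move#3: (1,1):-1/XX/OX/.O/.O/X.*, (2,0):-1/XX/O./XO/.O/X., (3,0):-1/XX/O./.O/XO/X., (4,1):-1/XX/O./.O/.O/XX
[XX/OX/.O/.O/X.] O move#4: (2,0):+1/XX/OX/OO/.O/X.*, (3,0):+1/XX/OX/.O/OO/X., (4,1):+1/XX/OX/.O/.O/XO
[XX/OX/OO/.O/X.] X move#5: (3,0):-1/XX/OX/OO/XO/X.*, (4,1):-1/XX/OX/OO/.O/XX
[XX/OX/OO/XO/X.] O move#6: (4,1):+1/XX/OX/OO/XO/XO*
[XX/OX/OO/XO/XO] end (terminal -1, X#7); searched .X/../.O/.O/X. to 6

PV length from [.X/../.O/.O/X.]: 6 plies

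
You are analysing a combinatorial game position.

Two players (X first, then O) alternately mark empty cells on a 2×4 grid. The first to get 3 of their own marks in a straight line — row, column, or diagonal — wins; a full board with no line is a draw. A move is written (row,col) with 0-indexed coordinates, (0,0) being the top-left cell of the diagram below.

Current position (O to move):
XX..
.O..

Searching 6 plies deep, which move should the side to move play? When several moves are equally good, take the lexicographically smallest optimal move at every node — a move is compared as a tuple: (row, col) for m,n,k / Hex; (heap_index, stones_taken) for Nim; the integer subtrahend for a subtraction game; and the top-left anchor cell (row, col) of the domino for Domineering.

[XX../.O..] O move#1: (0,2):+0/XXO./.O..*, (0,3):-1/XX.O/.O.., (1,0):-1/XX../OO.., (1,2):-1/XX../.OO., (1,3):-1/XX../.O.O
[XXO./.O..] X move#2: (0,3):-1/XXOX/.O.., (1,0):+0/XXO./XO..*, (1,2):+0/XXO./.OX., (1,3):+0/XXO./.O.X
[XXO./XO..] O move#3: (0,3):+0/XXOO/XO..*, (1,2):+0/XXO./XOO., (1,3):+0/XXO./XO.O
[XXOO/XO..] X move#4: (1,2):+0/XXOO/XOX.*, (1,3):+0/XXOO/XO.X
[XXOO/XOX.] O move#5: (1,3):+0/XXOO/XOXO*
[XXOO/XOXO] end (terminal +0, X#6); searched XX../.O.. to 6

O's best at [XX../.O..]: (0,2)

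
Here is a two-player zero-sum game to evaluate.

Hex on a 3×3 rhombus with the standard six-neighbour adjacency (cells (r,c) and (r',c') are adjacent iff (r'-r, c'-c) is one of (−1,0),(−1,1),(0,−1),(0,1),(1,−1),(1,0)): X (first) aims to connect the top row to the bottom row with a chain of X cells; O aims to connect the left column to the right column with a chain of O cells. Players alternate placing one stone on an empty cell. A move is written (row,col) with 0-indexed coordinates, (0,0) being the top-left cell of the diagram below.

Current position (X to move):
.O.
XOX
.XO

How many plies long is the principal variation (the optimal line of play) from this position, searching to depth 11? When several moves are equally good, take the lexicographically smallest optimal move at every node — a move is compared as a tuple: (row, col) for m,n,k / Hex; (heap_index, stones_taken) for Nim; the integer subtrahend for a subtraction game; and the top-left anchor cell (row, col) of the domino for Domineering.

PV length from [.O./XOX/.XO]: 3 plies

p1 X@[.O./XOX/.XO]: (0,0)[XO./XOX/.XO]+1* (0,2)[.OX/XOX/.XO]+1 (2,0)[.O./XOX/XXO]+1
p2 O@[XO./XOX/.XO]: (0,2)[XOO/XOX/.XO]-1* (2,0)[XO./XOX/OXO]-1
p3 X@[XOO/XOX/.XO]: (2,0)[XOO/XOX/XXO]+1*
p4 O@[XOO/XOX/XXO] terminal -1; root [.O./XOX/.XO] d11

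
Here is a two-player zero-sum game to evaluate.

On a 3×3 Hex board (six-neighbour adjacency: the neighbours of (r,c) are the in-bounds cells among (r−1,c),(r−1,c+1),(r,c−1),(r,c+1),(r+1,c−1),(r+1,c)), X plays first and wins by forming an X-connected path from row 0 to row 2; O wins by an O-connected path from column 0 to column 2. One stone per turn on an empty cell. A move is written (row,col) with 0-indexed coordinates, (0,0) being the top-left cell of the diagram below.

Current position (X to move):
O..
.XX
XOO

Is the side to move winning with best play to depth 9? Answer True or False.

ply 1, X at O../.XX/XOO | (0,1)=+1→OX./.XX/XOO*; (0,2)=+1→O.X/.XX/XOO; (1,0)=+1→O../XXX/XOO
ply 2: OX./.XX/XOO is terminal -1 (O); from O../.XX/XOO depth 9

X winning at [O../.XX/XOO]: True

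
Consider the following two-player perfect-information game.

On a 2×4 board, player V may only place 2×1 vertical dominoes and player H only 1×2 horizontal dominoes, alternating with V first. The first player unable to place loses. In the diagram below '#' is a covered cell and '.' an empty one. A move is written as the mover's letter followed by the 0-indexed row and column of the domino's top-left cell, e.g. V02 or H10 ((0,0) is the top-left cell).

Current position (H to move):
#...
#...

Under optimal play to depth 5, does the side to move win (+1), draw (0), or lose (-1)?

ply 1, H at #.../#... | H01=+1→###./#...*; H02=+1→#.##/#...; H11=+1→#.../###.; H12=+1→#.../#.##
ply 2, V at ###./#... | V03=-1→####/#..#*
ply 3, H at ####/#..# | H11=+1→####/####*
ply 4: ####/#### is terminal -1 (V); from #.../#... depth 5

value(#.../#..., H) = +1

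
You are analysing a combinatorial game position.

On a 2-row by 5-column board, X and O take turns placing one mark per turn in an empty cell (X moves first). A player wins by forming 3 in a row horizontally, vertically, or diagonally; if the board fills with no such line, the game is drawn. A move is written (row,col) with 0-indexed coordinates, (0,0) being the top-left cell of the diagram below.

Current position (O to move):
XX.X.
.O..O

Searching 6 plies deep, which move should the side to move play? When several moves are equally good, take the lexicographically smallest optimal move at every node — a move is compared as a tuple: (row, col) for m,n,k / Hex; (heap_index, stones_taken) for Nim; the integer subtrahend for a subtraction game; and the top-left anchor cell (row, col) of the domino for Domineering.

ply 1, O at XX.X./.O..O | (0,2)=+0→XXOX./.O..O*; (0,4)=-1→XX.XO/.O..O; (1,0)=-1→XX.X./OO..O; (1,2)=-1→XX.X./.OO.O; (1,3)=-1→XX.X./.O.OO
ply 2, X at XXOX./.O..O | (0,4)=-1→XXOXX/.O..O; (1,0)=+0→XXOX./XO..O*; (1,2)=+0→XXOX./.OX.O; (1,3)=+0→XXOX./.O.XO
ply 3, O at XXOX./XO..O | (0,4)=+0→XXOXO/XO..O*; (1,2)=+0→XXOX./XOO.O; (1,3)=+0→XXOX./XO.OO
ply 4, X at XXOXO/XO..O | (1,2)=+0→XXOXO/XOX.O*; (1,3)=+0→XXOXO/XO.XO
ply 5, O at XXOXO/XOX.O | (1,3)=+0→XXOXO/XOXOO*
ply 6: XXOXO/XOXOO is terminal +0 (X); from XX.X./.O..O depth 6

O's best at [XX.X./.O..O]: (0,2)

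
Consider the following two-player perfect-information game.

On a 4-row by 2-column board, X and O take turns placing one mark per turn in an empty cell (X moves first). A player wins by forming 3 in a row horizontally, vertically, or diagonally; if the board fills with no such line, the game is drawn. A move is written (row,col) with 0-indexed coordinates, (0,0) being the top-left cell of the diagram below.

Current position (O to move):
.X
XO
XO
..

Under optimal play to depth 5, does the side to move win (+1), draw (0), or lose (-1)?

[.X/XO/XO/..] O move#1: (0,0):-1/OX/XO/XO/.., (3,0):-1/.X/XO/XO/O., (3,1):+1/.X/XO/XO/.O*
[.X/XO/XO/.O] end (terminal -1, X#2); searched .X/XO/XO/.. to 5

value(.X/XO/XO/.., O) = +1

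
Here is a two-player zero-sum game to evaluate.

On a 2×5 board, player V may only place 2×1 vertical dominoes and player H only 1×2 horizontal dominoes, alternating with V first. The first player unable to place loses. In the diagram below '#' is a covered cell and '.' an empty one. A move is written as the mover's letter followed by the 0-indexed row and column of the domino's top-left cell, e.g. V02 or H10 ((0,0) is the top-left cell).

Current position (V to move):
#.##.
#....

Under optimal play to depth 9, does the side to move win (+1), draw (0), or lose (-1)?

value(#.##./#...., V) = -1

ply 1, V at #.##./#.... | V01=-1→####./##...*; V04=-1→#.###/#...#
ply 2, H at ####./##... | H12=-1→####./####.; H13=+1→####./##.##*
ply 3: ####./##.## is terminal -1 (V); from #.##./#.... depth 9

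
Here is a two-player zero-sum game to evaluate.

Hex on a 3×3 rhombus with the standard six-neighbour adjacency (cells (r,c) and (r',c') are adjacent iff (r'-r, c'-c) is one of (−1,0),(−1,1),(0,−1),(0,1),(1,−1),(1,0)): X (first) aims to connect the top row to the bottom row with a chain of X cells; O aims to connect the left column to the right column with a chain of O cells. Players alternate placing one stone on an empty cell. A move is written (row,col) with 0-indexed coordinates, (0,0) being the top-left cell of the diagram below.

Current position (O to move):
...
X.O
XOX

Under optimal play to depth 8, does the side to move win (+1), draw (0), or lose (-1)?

value(.../X.O/XOX, O) = -1

ply 1, O at .../X.O/XOX | (0,0)=-1→O../X.O/XOX*; (0,1)=-1→.O./X.O/XOX; (0,2)=-1→..O/X.O/XOX; (1,1)=-1→.../XOO/XOX
ply 2, X at O../X.O/XOX | (0,1)=+1→OX./X.O/XOX*; (0,2)=+1→O.X/X.O/XOX; (1,1)=+1→O../XXO/XOX
ply 3: OX./X.O/XOX is terminal -1 (O); from .../X.O/XOX depth 8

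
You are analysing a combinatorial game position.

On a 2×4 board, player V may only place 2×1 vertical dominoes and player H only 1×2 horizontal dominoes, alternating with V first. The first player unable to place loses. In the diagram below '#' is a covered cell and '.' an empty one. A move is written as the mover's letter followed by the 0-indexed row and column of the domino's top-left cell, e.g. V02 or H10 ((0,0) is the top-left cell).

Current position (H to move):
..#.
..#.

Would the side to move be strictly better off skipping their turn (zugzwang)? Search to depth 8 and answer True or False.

ply 1, H at ..#./..#. | H00=+1→###./..#.*; H10=+1→..#./###.
ply 2, V at ###./..#. | V03=-1→####/..##*
ply 3, H at ####/..## | H10=+1→####/####*
ply 4: ####/#### is terminal -1 (V); from ..#./..#. depth 8
pass branch (V moves first from the same position):
  | ply 1, V at ..#./..#. | V00=+1→#.#./#.#.*; V01=+1→.##./.##.; V03=-1→..##/..##
  | ply 2: #.#./#.#. is terminal -1 (H); from ..#./..#. depth 8
H moving scores +1; H passing scores -1

zugzwang(..#./..#., H) = False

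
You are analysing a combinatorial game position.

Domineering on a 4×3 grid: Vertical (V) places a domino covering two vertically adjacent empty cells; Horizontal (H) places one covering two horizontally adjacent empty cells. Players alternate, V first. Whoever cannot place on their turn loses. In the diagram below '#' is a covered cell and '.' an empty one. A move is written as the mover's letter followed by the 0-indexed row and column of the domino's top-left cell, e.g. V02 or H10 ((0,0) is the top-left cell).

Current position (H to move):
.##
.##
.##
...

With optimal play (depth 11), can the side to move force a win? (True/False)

[.##/.##/.##/...] H move#1: H30:-1/.##/.##/.##/##.*, H31:-1/.##/.##/.##/.##
[.##/.##/.##/##.] V move#2: V00:+1/###/###/.##/##.*, V10:+1/.##/###/###/##.
[###/###/.##/##.] end (terminal -1, H#3); searched .##/.##/.##/... to 11

H winning at [.##/.##/.##/...]: False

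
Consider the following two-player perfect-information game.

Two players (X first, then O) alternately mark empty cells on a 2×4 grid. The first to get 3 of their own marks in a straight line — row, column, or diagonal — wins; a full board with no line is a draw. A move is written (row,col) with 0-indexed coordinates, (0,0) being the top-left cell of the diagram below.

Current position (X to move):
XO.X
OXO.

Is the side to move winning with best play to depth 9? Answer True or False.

X winning at [XO.X/OXO.]: False

[XO.X/OXO.] X move#1: (0,2):+0/XOXX/OXO.*, (1,3):+0/XO.X/OXOX
[XOXX/OXO.] O move#2: (1,3):+0/XOXX/OXOO*
[XOXX/OXOO] end (terminal +0, X#3); searched XO.X/OXO. to 9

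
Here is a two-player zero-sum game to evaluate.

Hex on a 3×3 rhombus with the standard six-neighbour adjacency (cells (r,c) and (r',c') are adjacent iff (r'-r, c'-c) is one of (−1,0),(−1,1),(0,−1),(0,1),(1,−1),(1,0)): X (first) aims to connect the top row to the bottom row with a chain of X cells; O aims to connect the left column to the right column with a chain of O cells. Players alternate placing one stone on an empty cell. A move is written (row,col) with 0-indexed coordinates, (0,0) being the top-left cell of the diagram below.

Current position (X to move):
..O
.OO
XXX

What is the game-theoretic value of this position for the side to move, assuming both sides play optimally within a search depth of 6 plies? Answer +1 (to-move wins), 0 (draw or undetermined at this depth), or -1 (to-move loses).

value(..O/.OO/XXX, X) = +1

p1 X@[..O/.OO/XXX]: (0,0)[X.O/.OO/XXX]-1 (0,1)[.XO/.OO/XXX]-1 (1,0)[..O/XOO/XXX]+1*
p2 O@[..O/XOO/XXX]: (0,0)[O.O/XOO/XXX]-1* (0,1)[.OO/XOO/XXX]-1
p3 X@[O.O/XOO/XXX]: (0,1)[OXO/XOO/XXX]+1*
p4 O@[OXO/XOO/XXX] terminal -1; root [..O/.OO/XXX] d6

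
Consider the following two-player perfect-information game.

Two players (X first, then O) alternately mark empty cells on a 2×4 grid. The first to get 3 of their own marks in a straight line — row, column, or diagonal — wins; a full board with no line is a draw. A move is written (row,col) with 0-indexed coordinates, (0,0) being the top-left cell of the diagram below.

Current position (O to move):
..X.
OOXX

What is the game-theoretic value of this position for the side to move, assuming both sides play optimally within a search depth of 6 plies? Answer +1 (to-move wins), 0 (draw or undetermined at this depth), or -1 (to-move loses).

value(..X./OOXX, O) = 0

p1 O@[..X./OOXX]: (0,0)[O.X./OOXX]+0* (0,1)[.OX./OOXX]+0 (0,3)[..XO/OOXX]+0
p2 X@[O.X./OOXX]: (0,1)[OXX./OOXX]+0* (0,3)[O.XX/OOXX]+0
p3 O@[OXX./OOXX]: (0,3)[OXXO/OOXX]+0*
p4 X@[OXXO/OOXX] terminal +0; root [..X./OOXX] d6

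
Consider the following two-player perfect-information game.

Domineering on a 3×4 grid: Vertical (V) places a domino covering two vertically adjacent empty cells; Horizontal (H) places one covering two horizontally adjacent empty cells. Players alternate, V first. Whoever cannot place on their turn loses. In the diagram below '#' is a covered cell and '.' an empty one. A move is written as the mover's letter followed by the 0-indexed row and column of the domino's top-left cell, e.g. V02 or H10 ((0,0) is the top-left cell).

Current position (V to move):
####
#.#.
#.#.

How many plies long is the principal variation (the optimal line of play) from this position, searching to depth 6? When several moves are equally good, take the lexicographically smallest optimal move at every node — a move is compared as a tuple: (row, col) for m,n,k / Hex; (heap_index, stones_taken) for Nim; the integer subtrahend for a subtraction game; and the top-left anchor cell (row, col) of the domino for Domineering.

PV length from [####/#.#./#.#.]: 1 ply

p1 V@[####/#.#./#.#.]: V11[####/###./###.]+1* V13[####/#.##/#.##]+1
p2 H@[####/###./###.] terminal -1; root [####/#.#./#.#.] d6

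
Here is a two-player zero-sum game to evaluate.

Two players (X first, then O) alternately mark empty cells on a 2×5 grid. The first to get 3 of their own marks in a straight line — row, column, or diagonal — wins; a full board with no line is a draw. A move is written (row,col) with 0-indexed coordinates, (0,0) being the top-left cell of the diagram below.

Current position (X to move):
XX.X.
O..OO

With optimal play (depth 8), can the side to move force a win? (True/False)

[XX.X./O..OO] X move#1: (0,2):+1/XXXX./O..OO*, (0,4):-1/XX.XX/O..OO, (1,1):-1/XX.X./OX.OO, (1,2):+0/XX.X./O.XOO
[XXXX./O..OO] end (terminal -1, O#2); searched XX.X./O..OO to 8

X winning at [XX.X./O..OO]: True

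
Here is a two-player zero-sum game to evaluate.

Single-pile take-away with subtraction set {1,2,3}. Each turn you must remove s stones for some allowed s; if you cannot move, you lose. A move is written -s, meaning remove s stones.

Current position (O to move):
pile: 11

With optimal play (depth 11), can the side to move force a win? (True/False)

ply 1, O at 11 | -1=-1→10; -2=-1→9; -3=+1→8*
ply 2, X at 8 | -1=-1→7*; -2=-1→6; -3=-1→5
ply 3, O at 7 | -1=-1→6; -2=-1→5; -3=+1→4*
ply 4, X at 4 | -1=-1→3*; -2=-1→2; -3=-1→1
ply 5, O at 3 | -1=-1→2; -2=-1→1; -3=+1→0*
ply 6: 0 is terminal -1 (X); from 11 depth 11

O winning at [11]: True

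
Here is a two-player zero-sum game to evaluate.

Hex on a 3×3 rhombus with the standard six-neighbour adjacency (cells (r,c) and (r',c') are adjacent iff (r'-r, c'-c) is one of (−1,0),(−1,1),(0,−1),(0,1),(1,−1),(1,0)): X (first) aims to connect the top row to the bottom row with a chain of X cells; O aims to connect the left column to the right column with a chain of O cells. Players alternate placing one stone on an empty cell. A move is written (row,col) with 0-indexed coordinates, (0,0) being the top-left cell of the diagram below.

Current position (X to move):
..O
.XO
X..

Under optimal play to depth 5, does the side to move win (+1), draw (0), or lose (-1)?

p1 X@[..O/.XO/X..]: (0,0)[X.O/.XO/X..]+1* (0,1)[.XO/.XO/X..]+1 (1,0)[..O/XXO/X..]+1 (2,1)[..O/.XO/XX.]-1 (2,2)[..O/.XO/X.X]-1
p2 O@[X.O/.XO/X..]: (0,1)[XOO/.XO/X..]-1* (1,0)[X.O/OXO/X..]-1 (2,1)[X.O/.XO/XO.]-1 (2,2)[X.O/.XO/X.O]-1
p3 X@[XOO/.XO/X..]: (1,0)[XOO/XXO/X..]+1* (2,1)[XOO/.XO/XX.]-1 (2,2)[XOO/.XO/X.X]-1
p4 O@[XOO/XXO/X..] terminal -1; root [..O/.XO/X..] d5

value(..O/.XO/X.., X) = +1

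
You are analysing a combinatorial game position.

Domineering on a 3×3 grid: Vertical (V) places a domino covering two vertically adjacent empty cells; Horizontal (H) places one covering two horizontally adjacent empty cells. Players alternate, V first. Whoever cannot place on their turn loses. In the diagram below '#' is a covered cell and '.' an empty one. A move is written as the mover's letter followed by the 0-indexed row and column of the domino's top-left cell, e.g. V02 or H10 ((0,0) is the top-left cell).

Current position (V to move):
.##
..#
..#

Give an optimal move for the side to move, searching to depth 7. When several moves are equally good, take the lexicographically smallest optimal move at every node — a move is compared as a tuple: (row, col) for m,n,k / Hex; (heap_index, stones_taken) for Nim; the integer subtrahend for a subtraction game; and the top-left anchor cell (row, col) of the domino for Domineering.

V's best at [.##/..#/..#]: V10

p1 V@[.##/..#/..#]: V00[###/#.#/..#]-1 V10[.##/#.#/#.#]+1* V11[.##/.##/.##]+1
p2 H@[.##/#.#/#.#] terminal -1; root [.##/..#/..#] d7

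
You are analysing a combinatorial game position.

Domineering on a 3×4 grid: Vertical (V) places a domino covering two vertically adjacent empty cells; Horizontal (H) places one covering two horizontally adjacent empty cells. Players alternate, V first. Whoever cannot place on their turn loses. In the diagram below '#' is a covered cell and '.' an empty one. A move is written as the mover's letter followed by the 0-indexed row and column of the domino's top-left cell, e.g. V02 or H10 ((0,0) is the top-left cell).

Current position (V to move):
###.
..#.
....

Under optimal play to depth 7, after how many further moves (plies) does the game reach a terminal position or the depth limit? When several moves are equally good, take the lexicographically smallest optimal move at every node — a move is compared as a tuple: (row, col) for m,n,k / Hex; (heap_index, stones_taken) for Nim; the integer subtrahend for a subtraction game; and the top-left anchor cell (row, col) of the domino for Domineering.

PV length from [###./..#./....]: 3 plies

ply 1, V at ###./..#./.... | V03=-1→####/..##/....; V10=+1→###./#.#./#...*; V11=+1→###./.##./.#..; V13=-1→###./..##/...#
ply 2, H at ###./#.#./#... | H21=-1→###./#.#./###.*; H22=-1→###./#.#./#.##
ply 3, V at ###./#.#./###. | V03=+1→####/#.##/###.*; V13=+1→###./#.##/####
ply 4: ####/#.##/###. is terminal -1 (H); from ###./..#./.... depth 7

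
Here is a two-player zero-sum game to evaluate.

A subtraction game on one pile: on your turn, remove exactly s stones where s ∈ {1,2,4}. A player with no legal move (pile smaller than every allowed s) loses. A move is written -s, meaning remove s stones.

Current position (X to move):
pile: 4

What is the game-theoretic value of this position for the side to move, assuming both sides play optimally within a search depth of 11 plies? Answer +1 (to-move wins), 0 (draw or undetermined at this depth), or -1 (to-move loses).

p1 X@[4]: -1[3]+1* -2[2]-1 -4[0]+1
p2 O@[3]: -1[2]-1* -2[1]-1
p3 X@[2]: -1[1]-1 -2[0]+1*
p4 O@[0] terminal -1; root [4] d11

value(4, X) = +1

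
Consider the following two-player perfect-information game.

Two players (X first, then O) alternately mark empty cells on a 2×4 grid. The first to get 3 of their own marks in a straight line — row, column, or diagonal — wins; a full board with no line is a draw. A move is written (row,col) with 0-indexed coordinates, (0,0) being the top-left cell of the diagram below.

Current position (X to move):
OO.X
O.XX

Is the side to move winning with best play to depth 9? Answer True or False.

X winning at [OO.X/O.XX]: True

ply 1, X at OO.X/O.XX | (0,2)=+0→OOXX/O.XX; (1,1)=+1→OO.X/OXXX*
ply 2: OO.X/OXXX is terminal -1 (O); from OO.X/O.XX depth 9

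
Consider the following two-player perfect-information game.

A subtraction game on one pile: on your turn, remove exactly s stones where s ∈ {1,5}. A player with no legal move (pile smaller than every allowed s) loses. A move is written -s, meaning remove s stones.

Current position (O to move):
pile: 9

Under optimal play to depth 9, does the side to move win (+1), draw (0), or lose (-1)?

value(9, O) = +1

[9] O move#1: -1:+1/8*, -5:+1/4
[8] X move#2: -1:-1/7*, -5:-1/3
[7] O move#3: -1:+1/6*, -5:+1/2
[6] X move#4: -1:-1/5*, -5:-1/1
[5] O move#5: -1:+1/4*, -5:+1/0
[4] X move#6: -1:-1/3*
[3] O move#7: -1:+1/2*
[2] X move#8: -1:-1/1*
[1] O move#9: -1:+1/0*
[0] end (terminal -1, X#10); searched 9 to 9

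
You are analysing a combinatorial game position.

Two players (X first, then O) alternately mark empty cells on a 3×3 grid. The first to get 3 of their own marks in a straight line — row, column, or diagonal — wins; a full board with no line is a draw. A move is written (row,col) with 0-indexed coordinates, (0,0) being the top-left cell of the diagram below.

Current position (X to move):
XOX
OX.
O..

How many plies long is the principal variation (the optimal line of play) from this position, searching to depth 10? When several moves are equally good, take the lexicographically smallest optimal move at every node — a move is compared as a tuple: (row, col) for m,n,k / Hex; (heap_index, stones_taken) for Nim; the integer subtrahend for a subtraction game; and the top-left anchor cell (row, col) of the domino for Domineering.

PV length from [XOX/OX./O..]: 1 ply

[XOX/OX./O..] X move#1: (1,2):+0/XOX/OXX/O.., (2,1):+0/XOX/OX./OX., (2,2):+1/XOX/OX./O.X*
[XOX/OX./O.X] end (terminal -1, O#2); searched XOX/OX./O.. to 10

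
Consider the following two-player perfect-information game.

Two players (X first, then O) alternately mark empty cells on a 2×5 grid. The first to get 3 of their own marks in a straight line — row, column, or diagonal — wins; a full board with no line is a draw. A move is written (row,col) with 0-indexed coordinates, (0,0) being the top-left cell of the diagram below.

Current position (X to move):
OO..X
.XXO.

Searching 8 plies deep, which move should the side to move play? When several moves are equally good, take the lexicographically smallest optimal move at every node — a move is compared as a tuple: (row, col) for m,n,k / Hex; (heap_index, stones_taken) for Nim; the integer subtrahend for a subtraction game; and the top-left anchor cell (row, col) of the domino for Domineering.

X's best at [OO..X/.XXO.]: (0,2)

[OO..X/.XXO.] X move#1: (0,2):+1/OOX.X/.XXO.*, (0,3):-1/OO.XX/.XXO., (1,0):+1/OO..X/XXXO., (1,4):-1/OO..X/.XXOX
[OOX.X/.XXO.] O move#2: (0,3):-1/OOXOX/.XXO.*, (1,0):-1/OOX.X/OXXO., (1,4):-1/OOX.X/.XXOO
[OOXOX/.XXO.] X move#3: (1,0):+1/OOXOX/XXXO.*, (1,4):+0/OOXOX/.XXOX
[OOXOX/XXXO.] end (terminal -1, O#4); searched OO..X/.XXO. to 8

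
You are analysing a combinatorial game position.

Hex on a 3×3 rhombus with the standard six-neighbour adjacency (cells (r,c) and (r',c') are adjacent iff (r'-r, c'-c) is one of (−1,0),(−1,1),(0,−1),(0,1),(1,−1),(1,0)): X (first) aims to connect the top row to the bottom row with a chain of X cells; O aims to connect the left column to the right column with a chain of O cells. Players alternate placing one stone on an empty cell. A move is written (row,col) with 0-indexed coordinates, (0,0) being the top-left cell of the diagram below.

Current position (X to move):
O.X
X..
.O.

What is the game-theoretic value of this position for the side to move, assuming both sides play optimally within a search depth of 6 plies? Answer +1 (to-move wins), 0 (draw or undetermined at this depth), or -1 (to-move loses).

p1 X@[O.X/X../.O.]: (0,1)[OXX/X../.O.]-1 (1,1)[O.X/XX./.O.]-1 (1,2)[O.X/X.X/.O.]+1* (2,0)[O.X/X../XO.]+1 (2,2)[O.X/X../.OX]+1
p2 O@[O.X/X.X/.O.]: (0,1)[OOX/X.X/.O.]-1* (1,1)[O.X/XOX/.O.]-1 (2,0)[O.X/X.X/OO.]-1 (2,2)[O.X/X.X/.OO]-1
p3 X@[OOX/X.X/.O.]: (1,1)[OOX/XXX/.O.]+1* (2,0)[OOX/X.X/XO.]+1 (2,2)[OOX/X.X/.OX]+1
p4 O@[OOX/XXX/.O.]: (2,0)[OOX/XXX/OO.]-1* (2,2)[OOX/XXX/.OO]-1
p5 X@[OOX/XXX/OO.]: (2,2)[OOX/XXX/OOX]+1*
p6 O@[OOX/XXX/OOX] terminal -1; root [O.X/X../.O.] d6

value(O.X/X../.O., X) = +1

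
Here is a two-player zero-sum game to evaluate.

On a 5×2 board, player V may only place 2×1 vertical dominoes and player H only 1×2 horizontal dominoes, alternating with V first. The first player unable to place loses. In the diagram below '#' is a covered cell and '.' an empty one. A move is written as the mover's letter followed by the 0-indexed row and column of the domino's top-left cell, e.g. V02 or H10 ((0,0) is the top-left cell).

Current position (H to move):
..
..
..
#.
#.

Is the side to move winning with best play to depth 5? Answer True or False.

p1 H@[../../../#./#.]: H00[##/../../#./#.]-1 H10[../##/../#./#.]+1* H20[../../##/#./#.]-1
p2 V@[../##/../#./#.]: V21[../##/.#/##/#.]-1* V31[../##/../##/##]-1
p3 H@[../##/.#/##/#.]: H00[##/##/.#/##/#.]+1*
p4 V@[##/##/.#/##/#.] terminal -1; root [../../../#./#.] d5

H winning at [../../../#./#.]: True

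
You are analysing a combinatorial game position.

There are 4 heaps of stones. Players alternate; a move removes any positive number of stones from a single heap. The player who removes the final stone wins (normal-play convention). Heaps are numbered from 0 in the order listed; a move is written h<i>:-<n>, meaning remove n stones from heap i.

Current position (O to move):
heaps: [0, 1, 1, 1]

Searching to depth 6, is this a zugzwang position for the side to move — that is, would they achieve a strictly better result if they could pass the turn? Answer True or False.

zugzwang((0,1,1,1), O) = False

[(0,1,1,1)] O move#1: h1:-1:+1/(0,0,1,1)*, h2:-1:+1/(0,1,0,1), h3:-1:+1/(0,1,1,0)
[(0,0,1,1)] X move#2: h2:-1:-1/(0,0,0,1)*, h3:-1:-1/(0,0,1,0)
[(0,0,0,1)] O move#3: h3:-1:+1/(0,0,0,0)*
[(0,0,0,0)] end (terminal -1, X#4); searched (0,1,1,1) to 6
pass branch (X moves first from the same position):
  | [(0,1,1,1)] X move#1: h1:-1:+1/(0,0,1,1)*, h2:-1:+1/(0,1,0,1), h3:-1:+1/(0,1,1,0)
  | [(0,0,1,1)] O move#2: h2:-1:-1/(0,0,0,1)*, h3:-1:-1/(0,0,1,0)
  | [(0,0,0,1)] X move#3: h3:-1:+1/(0,0,0,0)*
  | [(0,0,0,0)] end (terminal -1, O#4); searched (0,1,1,1) to 6
O moving scores +1; O passing scores -1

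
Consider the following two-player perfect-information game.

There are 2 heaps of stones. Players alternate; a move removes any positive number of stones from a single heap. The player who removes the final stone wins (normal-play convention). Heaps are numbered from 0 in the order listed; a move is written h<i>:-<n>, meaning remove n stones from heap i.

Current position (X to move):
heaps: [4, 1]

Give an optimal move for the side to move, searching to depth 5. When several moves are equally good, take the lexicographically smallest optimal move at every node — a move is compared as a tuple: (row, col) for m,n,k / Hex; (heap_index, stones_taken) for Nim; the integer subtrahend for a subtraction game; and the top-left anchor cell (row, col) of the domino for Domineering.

X's best at [(4,1)]: h0:-3

p1 X@[(4,1)]: h0:-1[(3,1)]-1 h0:-2[(2,1)]-1 h0:-3[(1,1)]+1* h0:-4[(0,1)]-1 h1:-1[(4,0)]-1
p2 O@[(1,1)]: h0:-1[(0,1)]-1* h1:-1[(1,0)]-1
p3 X@[(0,1)]: h1:-1[(0,0)]+1*
p4 O@[(0,0)] terminal -1; root [(4,1)] d5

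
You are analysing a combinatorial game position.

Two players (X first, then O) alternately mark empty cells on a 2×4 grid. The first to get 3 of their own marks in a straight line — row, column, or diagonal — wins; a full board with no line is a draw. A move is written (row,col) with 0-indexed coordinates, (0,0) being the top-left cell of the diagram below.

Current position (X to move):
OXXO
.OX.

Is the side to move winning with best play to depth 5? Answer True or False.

X winning at [OXXO/.OX.]: False

ply 1, X at OXXO/.OX. | (1,0)=+0→OXXO/XOX.*; (1,3)=+0→OXXO/.OXX
ply 2, O at OXXO/XOX. | (1,3)=+0→OXXO/XOXO*
ply 3: OXXO/XOXO is terminal +0 (X); from OXXO/.OX. depth 5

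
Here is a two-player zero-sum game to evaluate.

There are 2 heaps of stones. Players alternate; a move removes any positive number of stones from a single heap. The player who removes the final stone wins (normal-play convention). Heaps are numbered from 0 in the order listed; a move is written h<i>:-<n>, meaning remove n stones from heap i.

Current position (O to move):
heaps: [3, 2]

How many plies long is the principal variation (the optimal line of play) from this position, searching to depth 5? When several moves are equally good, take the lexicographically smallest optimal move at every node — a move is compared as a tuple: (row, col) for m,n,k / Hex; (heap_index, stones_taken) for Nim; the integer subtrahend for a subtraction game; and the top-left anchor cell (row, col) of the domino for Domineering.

ply 1, O at (3,2) | h0:-1=+1→(2,2)*; h0:-2=-1→(1,2); h0:-3=-1→(0,2); h1:-1=-1→(3,1); h1:-2=-1→(3,0)
ply 2, X at (2,2) | h0:-1=-1→(1,2)*; h0:-2=-1→(0,2); h1:-1=-1→(2,1); h1:-2=-1→(2,0)
ply 3, O at (1,2) | h0:-1=-1→(0,2); h1:-1=+1→(1,1)*; h1:-2=-1→(1,0)
ply 4, X at (1,1) | h0:-1=-1→(0,1)*; h1:-1=-1→(1,0)
ply 5, O at (0,1) | h1:-1=+1→(0,0)*
ply 6: (0,0) is terminal -1 (X); from (3,2) depth 5

PV length from [(3,2)]: 5 plies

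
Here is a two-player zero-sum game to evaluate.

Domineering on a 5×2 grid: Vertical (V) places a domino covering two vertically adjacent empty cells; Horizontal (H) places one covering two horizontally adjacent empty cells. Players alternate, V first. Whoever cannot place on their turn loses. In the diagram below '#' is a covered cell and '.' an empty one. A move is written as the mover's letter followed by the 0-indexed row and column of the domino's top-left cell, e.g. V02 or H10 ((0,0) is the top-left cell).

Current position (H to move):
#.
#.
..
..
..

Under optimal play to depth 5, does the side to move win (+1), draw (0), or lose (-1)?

value(#./#./../../.., H) = +1

ply 1, H at #./#./../../.. | H20=-1→#./#./##/../..; H30=+1→#./#./../##/..*; H40=-1→#./#./../../##
ply 2, V at #./#./../##/.. | V01=-1→##/##/../##/..*; V11=-1→#./##/.#/##/..
ply 3, H at ##/##/../##/.. | H20=+1→##/##/##/##/..*; H40=+1→##/##/../##/##
ply 4: ##/##/##/##/.. is terminal -1 (V); from #./#./../../.. depth 5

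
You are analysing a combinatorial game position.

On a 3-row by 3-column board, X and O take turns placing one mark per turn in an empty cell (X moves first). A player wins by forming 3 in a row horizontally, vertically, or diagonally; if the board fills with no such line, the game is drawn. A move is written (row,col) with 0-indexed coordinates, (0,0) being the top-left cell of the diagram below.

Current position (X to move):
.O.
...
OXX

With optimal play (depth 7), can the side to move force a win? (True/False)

X winning at [.O./.../OXX]: False

ply 1, X at .O./.../OXX | (0,0)=+0→XO./.../OXX*; (0,2)=+0→.OX/.../OXX; (1,0)=-1→.O./X../OXX; (1,1)=-1→.O./.X./OXX; (1,2)=-1→.O./..X/OXX
ply 2, O at XO./.../OXX | (0,2)=-1→XOO/.../OXX; (1,0)=-1→XO./O../OXX; (1,1)=+0→XO./.O./OXX*; (1,2)=-1→XO./..O/OXX
ply 3, X at XO./.O./OXX | (0,2)=+0→XOX/.O./OXX*; (1,0)=-1→XO./XO./OXX; (1,2)=-1→XO./.OX/OXX
ply 4, O at XOX/.O./OXX | (1,0)=-1→XOX/OO./OXX; (1,2)=+0→XOX/.OO/OXX*
ply 5, X at XOX/.OO/OXX | (1,0)=+0→XOX/XOO/OXX*
ply 6: XOX/XOO/OXX is terminal +0 (O); from .O./.../OXX depth 7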